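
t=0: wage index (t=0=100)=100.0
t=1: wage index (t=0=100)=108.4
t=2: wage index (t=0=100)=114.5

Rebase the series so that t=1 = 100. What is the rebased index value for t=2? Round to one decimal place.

105.6

Rebased(t=2) = 114.5 / 108.4 × 100 = 105.6273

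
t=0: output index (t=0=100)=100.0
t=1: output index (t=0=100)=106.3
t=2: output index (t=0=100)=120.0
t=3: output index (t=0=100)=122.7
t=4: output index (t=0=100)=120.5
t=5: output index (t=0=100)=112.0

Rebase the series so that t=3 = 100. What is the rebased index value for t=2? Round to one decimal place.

97.8

Rebased(t=2) = 120.0 / 122.7 × 100 = 97.7995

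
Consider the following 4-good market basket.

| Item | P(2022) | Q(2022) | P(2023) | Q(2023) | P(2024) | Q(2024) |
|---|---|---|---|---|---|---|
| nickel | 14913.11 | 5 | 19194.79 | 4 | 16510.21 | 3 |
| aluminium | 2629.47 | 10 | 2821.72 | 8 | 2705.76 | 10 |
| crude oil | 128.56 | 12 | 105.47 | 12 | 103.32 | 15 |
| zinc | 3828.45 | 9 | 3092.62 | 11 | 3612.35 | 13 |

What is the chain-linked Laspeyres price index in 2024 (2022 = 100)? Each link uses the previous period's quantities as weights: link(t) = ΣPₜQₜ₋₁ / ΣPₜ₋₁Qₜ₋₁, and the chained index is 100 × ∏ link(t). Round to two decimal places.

Link 2022→2023:
ΣP(2023)Q(2022) = 19194.79×5 + 2821.72×10 + 105.47×12 + 3092.62×9 = 95973.95 + 28217.2 + 1265.64 + 27833.58 = 153290.37
ΣP(2022)Q(2022) = 14913.11×5 + 2629.47×10 + 128.56×12 + 3828.45×9 = 74565.55 + 26294.7 + 1542.72 + 34456.05 = 136859.02
link = 153290.37/136859.02 = 1.120060
Link 2023→2024:
ΣP(2024)Q(2023) = 16510.21×4 + 2705.76×8 + 103.32×12 + 3612.35×11 = 66040.84 + 21646.08 + 1239.84 + 39735.85 = 128662.61
ΣP(2023)Q(2023) = 19194.79×4 + 2821.72×8 + 105.47×12 + 3092.62×11 = 76779.16 + 22573.76 + 1265.64 + 34018.82 = 134637.38
link = 128662.61/134637.38 = 0.955623
Chained index = 100 × 1.120060 × 0.955623 = 107.0356

107.04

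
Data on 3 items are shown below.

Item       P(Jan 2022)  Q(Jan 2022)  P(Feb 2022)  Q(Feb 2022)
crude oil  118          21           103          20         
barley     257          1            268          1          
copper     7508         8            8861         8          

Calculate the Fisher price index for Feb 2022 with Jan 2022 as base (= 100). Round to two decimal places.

Laspeyres component (base-period weights):
ΣP(Feb 2022)Q(Jan 2022) = 103×21 + 268×1 + 8861×8 = 2163 + 268 + 70888 = 73319
ΣP(Jan 2022)Q(Jan 2022) = 118×21 + 257×1 + 7508×8 = 2478 + 257 + 60064 = 62799
L = 73319 / 62799 × 100 = 116.7519
Paasche component (current-period weights):
ΣP(Feb 2022)Q(Feb 2022) = 103×20 + 268×1 + 8861×8 = 2060 + 268 + 70888 = 73216
ΣP(Jan 2022)Q(Feb 2022) = 118×20 + 257×1 + 7508×8 = 2360 + 257 + 60064 = 62681
P = 73216 / 62681 × 100 = 116.8073
Fisher = √(L × P) = √(116.7519 × 116.8073) = 116.7796

116.78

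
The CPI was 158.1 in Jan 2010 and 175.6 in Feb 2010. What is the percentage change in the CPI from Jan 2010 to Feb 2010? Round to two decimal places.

11.07%

Change = (175.6 − 158.1) / 158.1 × 100
       = 17.5 / 158.1 × 100 = 11.0689%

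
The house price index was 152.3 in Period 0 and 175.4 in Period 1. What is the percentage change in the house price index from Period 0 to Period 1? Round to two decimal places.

15.17%

Change = (175.4 − 152.3) / 152.3 × 100
       = 23.1 / 152.3 × 100 = 15.1674%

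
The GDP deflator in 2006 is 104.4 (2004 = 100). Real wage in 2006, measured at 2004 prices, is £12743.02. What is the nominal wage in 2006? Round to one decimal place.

Nominal = Real × (Index/100) = 12743.02 × (104.4/100)
        = 12743.02 × 1.044 = 13303.7129

13303.7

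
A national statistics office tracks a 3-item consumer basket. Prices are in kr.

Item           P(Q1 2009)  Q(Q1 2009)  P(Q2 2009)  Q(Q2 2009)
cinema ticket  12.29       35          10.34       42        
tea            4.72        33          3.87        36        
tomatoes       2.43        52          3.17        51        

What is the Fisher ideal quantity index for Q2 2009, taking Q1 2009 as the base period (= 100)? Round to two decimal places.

Laspeyres component (base-period weights):
ΣP(Q1 2009)Q(Q2 2009) = 12.29×42 + 4.72×36 + 2.43×51 = 516.18 + 169.92 + 123.93 = 810.03
ΣP(Q1 2009)Q(Q1 2009) = 12.29×35 + 4.72×33 + 2.43×52 = 430.15 + 155.76 + 126.36 = 712.27
L = 810.03 / 712.27 × 100 = 113.7251
Paasche component (current-period weights):
ΣP(Q2 2009)Q(Q2 2009) = 10.34×42 + 3.87×36 + 3.17×51 = 434.28 + 139.32 + 161.67 = 735.27
ΣP(Q2 2009)Q(Q1 2009) = 10.34×35 + 3.87×33 + 3.17×52 = 361.9 + 127.71 + 164.84 = 654.45
P = 735.27 / 654.45 × 100 = 112.3493
Fisher = √(L × P) = √(113.7251 × 112.3493) = 113.0351

113.04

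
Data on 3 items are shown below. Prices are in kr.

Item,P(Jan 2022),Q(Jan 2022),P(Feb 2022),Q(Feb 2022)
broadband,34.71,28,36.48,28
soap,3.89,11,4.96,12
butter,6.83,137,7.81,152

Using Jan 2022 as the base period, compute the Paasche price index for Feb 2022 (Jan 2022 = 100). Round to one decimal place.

110.3

Paasche price index uses current-period quantities as weights.
ΣP(Feb 2022)·Q(Feb 2022) = 36.48×28 + 4.96×12 + 7.81×152 = 1021.44 + 59.52 + 1187.12 = 2268.08
ΣP(Jan 2022)·Q(Feb 2022) = 34.71×28 + 3.89×12 + 6.83×152 = 971.88 + 46.68 + 1038.16 = 2056.72
Index = 2268.08 / 2056.72 × 100 = 110.2766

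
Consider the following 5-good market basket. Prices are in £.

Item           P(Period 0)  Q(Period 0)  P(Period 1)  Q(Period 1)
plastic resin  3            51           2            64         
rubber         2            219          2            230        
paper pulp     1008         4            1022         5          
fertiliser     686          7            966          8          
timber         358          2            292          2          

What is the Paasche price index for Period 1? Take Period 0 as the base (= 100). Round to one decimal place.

Paasche price index uses current-period quantities as weights.
ΣP(Period 1)·Q(Period 1) = 2×64 + 2×230 + 1022×5 + 966×8 + 292×2 = 128 + 460 + 5110 + 7728 + 584 = 14010
ΣP(Period 0)·Q(Period 1) = 3×64 + 2×230 + 1008×5 + 686×8 + 358×2 = 192 + 460 + 5040 + 5488 + 716 = 11896
Index = 14010 / 11896 × 100 = 117.7707

117.8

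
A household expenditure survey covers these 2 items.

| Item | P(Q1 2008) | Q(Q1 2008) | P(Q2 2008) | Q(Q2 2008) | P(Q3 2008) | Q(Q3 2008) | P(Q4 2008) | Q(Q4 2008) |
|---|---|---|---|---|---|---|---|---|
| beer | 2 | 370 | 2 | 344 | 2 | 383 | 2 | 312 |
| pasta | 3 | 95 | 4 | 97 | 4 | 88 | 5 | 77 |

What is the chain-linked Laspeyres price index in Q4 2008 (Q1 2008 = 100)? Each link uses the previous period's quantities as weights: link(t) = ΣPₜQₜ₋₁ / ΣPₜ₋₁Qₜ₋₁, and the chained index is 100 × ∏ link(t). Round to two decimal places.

117.87

Link Q1 2008→Q2 2008:
ΣP(Q2 2008)Q(Q1 2008) = 2×370 + 4×95 = 740 + 380 = 1120
ΣP(Q1 2008)Q(Q1 2008) = 2×370 + 3×95 = 740 + 285 = 1025
link = 1120/1025 = 1.092683
Link Q2 2008→Q3 2008:
ΣP(Q3 2008)Q(Q2 2008) = 2×344 + 4×97 = 688 + 388 = 1076
ΣP(Q2 2008)Q(Q2 2008) = 2×344 + 4×97 = 688 + 388 = 1076
link = 1076/1076 = 1.000000
Link Q3 2008→Q4 2008:
ΣP(Q4 2008)Q(Q3 2008) = 2×383 + 5×88 = 766 + 440 = 1206
ΣP(Q3 2008)Q(Q3 2008) = 2×383 + 4×88 = 766 + 352 = 1118
link = 1206/1118 = 1.078712
Chained index = 100 × 1.092683 × 1.000000 × 1.078712 = 117.8690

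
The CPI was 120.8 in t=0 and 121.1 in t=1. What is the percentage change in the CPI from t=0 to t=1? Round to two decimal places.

0.25%

Change = (121.1 − 120.8) / 120.8 × 100
       = 0.3 / 120.8 × 100 = 0.2483%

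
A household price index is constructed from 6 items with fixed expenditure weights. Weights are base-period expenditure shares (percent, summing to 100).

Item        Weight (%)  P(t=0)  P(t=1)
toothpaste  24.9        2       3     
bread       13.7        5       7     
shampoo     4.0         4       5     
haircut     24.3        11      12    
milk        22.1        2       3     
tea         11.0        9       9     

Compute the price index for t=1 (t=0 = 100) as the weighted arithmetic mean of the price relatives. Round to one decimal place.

toothpaste: 24.9 × (3/2) = 24.9 × 1.500000 = 37.3500
bread: 13.7 × (7/5) = 13.7 × 1.400000 = 19.1800
shampoo: 4.0 × (5/4) = 4.0 × 1.250000 = 5.0000
haircut: 24.3 × (12/11) = 24.3 × 1.090909 = 26.5091
milk: 22.1 × (3/2) = 22.1 × 1.500000 = 33.1500
tea: 11.0 × (9/9) = 11.0 × 1.000000 = 11.0000
Index = Σ wᵢ·(p₁ᵢ/p₀ᵢ) = 37.3500 + 19.1800 + 5.0000 + 26.5091 + 33.1500 + 11.0000 = 132.1891

132.2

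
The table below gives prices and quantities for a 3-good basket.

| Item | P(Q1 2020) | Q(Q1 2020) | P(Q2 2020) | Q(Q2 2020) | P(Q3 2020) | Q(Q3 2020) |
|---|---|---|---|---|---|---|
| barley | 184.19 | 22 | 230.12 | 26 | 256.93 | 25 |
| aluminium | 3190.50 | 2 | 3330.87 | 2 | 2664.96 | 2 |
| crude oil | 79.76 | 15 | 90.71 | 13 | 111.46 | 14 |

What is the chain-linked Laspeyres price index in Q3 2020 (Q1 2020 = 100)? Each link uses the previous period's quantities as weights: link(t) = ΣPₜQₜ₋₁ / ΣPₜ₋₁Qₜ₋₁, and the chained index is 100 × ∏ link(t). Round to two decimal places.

109.54

Link Q1 2020→Q2 2020:
ΣP(Q2 2020)Q(Q1 2020) = 230.12×22 + 3330.87×2 + 90.71×15 = 5062.64 + 6661.74 + 1360.65 = 13085.03
ΣP(Q1 2020)Q(Q1 2020) = 184.19×22 + 3190.50×2 + 79.76×15 = 4052.18 + 6381 + 1196.4 = 11629.58
link = 13085.03/11629.58 = 1.125151
Link Q2 2020→Q3 2020:
ΣP(Q3 2020)Q(Q2 2020) = 256.93×26 + 2664.96×2 + 111.46×13 = 6680.18 + 5329.92 + 1448.98 = 13459.08
ΣP(Q2 2020)Q(Q2 2020) = 230.12×26 + 3330.87×2 + 90.71×13 = 5983.12 + 6661.74 + 1179.23 = 13824.09
link = 13459.08/13824.09 = 0.973596
Chained index = 100 × 1.125151 × 0.973596 = 109.5442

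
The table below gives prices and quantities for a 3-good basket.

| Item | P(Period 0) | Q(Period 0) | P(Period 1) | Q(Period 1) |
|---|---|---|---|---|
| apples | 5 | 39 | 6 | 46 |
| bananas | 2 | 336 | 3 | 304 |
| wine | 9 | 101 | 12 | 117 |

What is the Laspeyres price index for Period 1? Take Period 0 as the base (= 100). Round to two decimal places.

Laspeyres price index uses base-period quantities as weights.
ΣP(Period 1)·Q(Period 0) = 6×39 + 3×336 + 12×101 = 234 + 1008 + 1212 = 2454
ΣP(Period 0)·Q(Period 0) = 5×39 + 2×336 + 9×101 = 195 + 672 + 909 = 1776
Index = 2454 / 1776 × 100 = 138.1757

138.18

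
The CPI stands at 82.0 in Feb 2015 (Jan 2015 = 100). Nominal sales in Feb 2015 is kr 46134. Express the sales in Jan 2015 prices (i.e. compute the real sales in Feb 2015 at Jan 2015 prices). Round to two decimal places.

56260.98

Real = Nominal ÷ (Index/100) = 46134 ÷ (82.0/100)
     = 46134 ÷ 0.820 = 56260.9756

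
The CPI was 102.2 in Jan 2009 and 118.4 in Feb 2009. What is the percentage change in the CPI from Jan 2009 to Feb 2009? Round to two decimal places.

Change = (118.4 − 102.2) / 102.2 × 100
       = 16.2 / 102.2 × 100 = 15.8513%

15.85%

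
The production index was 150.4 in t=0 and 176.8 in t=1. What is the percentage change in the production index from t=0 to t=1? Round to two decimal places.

17.55%

Change = (176.8 − 150.4) / 150.4 × 100
       = 26.4 / 150.4 × 100 = 17.5532%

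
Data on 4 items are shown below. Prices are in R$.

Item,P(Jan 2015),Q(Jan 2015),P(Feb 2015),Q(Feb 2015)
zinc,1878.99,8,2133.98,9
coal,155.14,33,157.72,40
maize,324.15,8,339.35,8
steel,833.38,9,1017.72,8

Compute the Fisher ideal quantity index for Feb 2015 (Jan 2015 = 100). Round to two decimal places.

Laspeyres component (base-period weights):
ΣP(Jan 2015)Q(Feb 2015) = 1878.99×9 + 155.14×40 + 324.15×8 + 833.38×8 = 16910.91 + 6205.6 + 2593.2 + 6667.04 = 32376.75
ΣP(Jan 2015)Q(Jan 2015) = 1878.99×8 + 155.14×33 + 324.15×8 + 833.38×9 = 15031.92 + 5119.62 + 2593.2 + 7500.42 = 30245.16
L = 32376.75 / 30245.16 × 100 = 107.0477
Paasche component (current-period weights):
ΣP(Feb 2015)Q(Feb 2015) = 2133.98×9 + 157.72×40 + 339.35×8 + 1017.72×8 = 19205.82 + 6308.8 + 2714.8 + 8141.76 = 36371.18
ΣP(Feb 2015)Q(Jan 2015) = 2133.98×8 + 157.72×33 + 339.35×8 + 1017.72×9 = 17071.84 + 5204.76 + 2714.8 + 9159.48 = 34150.88
P = 36371.18 / 34150.88 × 100 = 106.5014
Fisher = √(L × P) = √(107.0477 × 106.5014) = 106.7742

106.77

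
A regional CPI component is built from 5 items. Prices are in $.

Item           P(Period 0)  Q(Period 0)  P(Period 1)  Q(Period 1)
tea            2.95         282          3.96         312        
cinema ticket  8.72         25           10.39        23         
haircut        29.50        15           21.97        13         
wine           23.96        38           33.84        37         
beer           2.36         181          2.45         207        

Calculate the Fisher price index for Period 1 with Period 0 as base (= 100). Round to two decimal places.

Laspeyres component (base-period weights):
ΣP(Period 1)Q(Period 0) = 3.96×282 + 10.39×25 + 21.97×15 + 33.84×38 + 2.45×181 = 1116.72 + 259.75 + 329.55 + 1285.92 + 443.45 = 3435.39
ΣP(Period 0)Q(Period 0) = 2.95×282 + 8.72×25 + 29.50×15 + 23.96×38 + 2.36×181 = 831.9 + 218 + 442.5 + 910.48 + 427.16 = 2830.04
L = 3435.39 / 2830.04 × 100 = 121.3902
Paasche component (current-period weights):
ΣP(Period 1)Q(Period 1) = 3.96×312 + 10.39×23 + 21.97×13 + 33.84×37 + 2.45×207 = 1235.52 + 238.97 + 285.61 + 1252.08 + 507.15 = 3519.33
ΣP(Period 0)Q(Period 1) = 2.95×312 + 8.72×23 + 29.50×13 + 23.96×37 + 2.36×207 = 920.4 + 200.56 + 383.5 + 886.52 + 488.52 = 2879.5
P = 3519.33 / 2879.5 × 100 = 122.2202
Fisher = √(L × P) = √(121.3902 × 122.2202) = 121.8045

121.80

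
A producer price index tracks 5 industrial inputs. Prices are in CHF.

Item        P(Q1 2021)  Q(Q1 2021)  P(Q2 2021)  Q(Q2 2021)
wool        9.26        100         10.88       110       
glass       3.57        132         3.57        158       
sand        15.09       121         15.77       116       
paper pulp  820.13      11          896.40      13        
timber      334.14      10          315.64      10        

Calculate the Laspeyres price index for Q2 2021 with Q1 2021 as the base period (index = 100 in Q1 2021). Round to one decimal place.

105.8

Laspeyres price index uses base-period quantities as weights.
ΣP(Q2 2021)·Q(Q1 2021) = 10.88×100 + 3.57×132 + 15.77×121 + 896.40×11 + 315.64×10 = 1088 + 471.24 + 1908.17 + 9860.4 + 3156.4 = 16484.21
ΣP(Q1 2021)·Q(Q1 2021) = 9.26×100 + 3.57×132 + 15.09×121 + 820.13×11 + 334.14×10 = 926 + 471.24 + 1825.89 + 9021.43 + 3341.4 = 15585.96
Index = 16484.21 / 15585.96 × 100 = 105.7632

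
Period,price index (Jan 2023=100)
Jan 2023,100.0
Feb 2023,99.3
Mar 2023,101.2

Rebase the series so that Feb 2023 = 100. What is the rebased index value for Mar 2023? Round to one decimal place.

Rebased(Mar 2023) = 101.2 / 99.3 × 100 = 101.9134

101.9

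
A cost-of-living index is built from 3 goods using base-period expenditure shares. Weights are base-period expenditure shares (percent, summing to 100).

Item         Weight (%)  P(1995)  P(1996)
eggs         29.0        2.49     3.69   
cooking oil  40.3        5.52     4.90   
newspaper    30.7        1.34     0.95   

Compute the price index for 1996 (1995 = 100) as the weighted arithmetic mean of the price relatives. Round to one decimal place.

100.5

eggs: 29.0 × (3.69/2.49) = 29.0 × 1.481928 = 42.9759
cooking oil: 40.3 × (4.90/5.52) = 40.3 × 0.887681 = 35.7736
newspaper: 30.7 × (0.95/1.34) = 30.7 × 0.708955 = 21.7649
Index = Σ wᵢ·(p₁ᵢ/p₀ᵢ) = 42.9759 + 35.7736 + 21.7649 = 100.5144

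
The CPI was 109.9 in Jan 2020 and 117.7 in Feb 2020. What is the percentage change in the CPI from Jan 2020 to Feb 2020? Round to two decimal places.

Change = (117.7 − 109.9) / 109.9 × 100
       = 7.8 / 109.9 × 100 = 7.0974%

7.10%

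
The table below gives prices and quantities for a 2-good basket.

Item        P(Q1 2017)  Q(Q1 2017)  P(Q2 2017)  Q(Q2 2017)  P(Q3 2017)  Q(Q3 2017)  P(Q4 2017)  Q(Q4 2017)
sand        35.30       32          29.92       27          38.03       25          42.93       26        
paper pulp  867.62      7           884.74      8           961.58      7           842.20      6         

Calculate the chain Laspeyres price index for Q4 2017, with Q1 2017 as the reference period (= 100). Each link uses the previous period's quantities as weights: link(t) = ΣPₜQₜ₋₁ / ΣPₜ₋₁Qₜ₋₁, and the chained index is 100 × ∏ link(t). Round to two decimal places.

Link Q1 2017→Q2 2017:
ΣP(Q2 2017)Q(Q1 2017) = 29.92×32 + 884.74×7 = 957.44 + 6193.18 = 7150.62
ΣP(Q1 2017)Q(Q1 2017) = 35.30×32 + 867.62×7 = 1129.6 + 6073.34 = 7202.94
link = 7150.62/7202.94 = 0.992736
Link Q2 2017→Q3 2017:
ΣP(Q3 2017)Q(Q2 2017) = 38.03×27 + 961.58×8 = 1026.81 + 7692.64 = 8719.45
ΣP(Q2 2017)Q(Q2 2017) = 29.92×27 + 884.74×8 = 807.84 + 7077.92 = 7885.76
link = 8719.45/7885.76 = 1.105721
Link Q3 2017→Q4 2017:
ΣP(Q4 2017)Q(Q3 2017) = 42.93×25 + 842.20×7 = 1073.25 + 5895.4 = 6968.65
ΣP(Q3 2017)Q(Q3 2017) = 38.03×25 + 961.58×7 = 950.75 + 6731.06 = 7681.81
link = 6968.65/7681.81 = 0.907163
Chained index = 100 × 0.992736 × 1.105721 × 0.907163 = 99.5783

99.58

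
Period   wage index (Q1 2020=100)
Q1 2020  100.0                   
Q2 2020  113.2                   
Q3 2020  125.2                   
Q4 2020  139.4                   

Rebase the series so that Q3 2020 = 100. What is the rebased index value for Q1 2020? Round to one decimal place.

Rebased(Q1 2020) = 100.0 / 125.2 × 100 = 79.8722

79.9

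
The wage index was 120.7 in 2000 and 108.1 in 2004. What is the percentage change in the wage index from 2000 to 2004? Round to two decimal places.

-10.44%

Change = (108.1 − 120.7) / 120.7 × 100
       = -12.6 / 120.7 × 100 = -10.4391%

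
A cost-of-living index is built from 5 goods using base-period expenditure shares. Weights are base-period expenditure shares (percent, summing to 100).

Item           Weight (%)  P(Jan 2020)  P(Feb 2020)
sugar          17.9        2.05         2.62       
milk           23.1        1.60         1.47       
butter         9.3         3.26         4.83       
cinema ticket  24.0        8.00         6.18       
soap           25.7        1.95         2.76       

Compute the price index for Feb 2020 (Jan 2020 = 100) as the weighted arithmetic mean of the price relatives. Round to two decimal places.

sugar: 17.9 × (2.62/2.05) = 17.9 × 1.278049 = 22.8771
milk: 23.1 × (1.47/1.60) = 23.1 × 0.918750 = 21.2231
butter: 9.3 × (4.83/3.26) = 9.3 × 1.481595 = 13.7788
cinema ticket: 24.0 × (6.18/8.00) = 24.0 × 0.772500 = 18.5400
soap: 25.7 × (2.76/1.95) = 25.7 × 1.415385 = 36.3754
Index = Σ wᵢ·(p₁ᵢ/p₀ᵢ) = 22.8771 + 21.2231 + 13.7788 + 18.5400 + 36.3754 = 112.7944

112.79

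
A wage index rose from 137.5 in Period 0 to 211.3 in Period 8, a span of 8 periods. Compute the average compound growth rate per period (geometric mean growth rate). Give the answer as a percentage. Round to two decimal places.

5.52%

Growth factor = (211.3/137.5)^(1/8) = (1.536727)^(1/8) = 1.055175
Growth rate = 1.055175 − 1 = 0.055175 = 5.5175%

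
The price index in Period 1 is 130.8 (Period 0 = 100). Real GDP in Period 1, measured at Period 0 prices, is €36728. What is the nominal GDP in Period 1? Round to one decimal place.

48040.2

Nominal = Real × (Index/100) = 36728 × (130.8/100)
        = 36728 × 1.308 = 48040.2240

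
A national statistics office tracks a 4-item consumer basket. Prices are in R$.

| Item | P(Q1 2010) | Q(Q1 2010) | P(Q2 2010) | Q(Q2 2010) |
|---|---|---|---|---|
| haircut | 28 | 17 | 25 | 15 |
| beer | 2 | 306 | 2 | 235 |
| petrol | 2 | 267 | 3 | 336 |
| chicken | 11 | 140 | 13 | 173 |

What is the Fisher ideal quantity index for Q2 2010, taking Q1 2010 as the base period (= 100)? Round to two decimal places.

Laspeyres component (base-period weights):
ΣP(Q1 2010)Q(Q2 2010) = 28×15 + 2×235 + 2×336 + 11×173 = 420 + 470 + 672 + 1903 = 3465
ΣP(Q1 2010)Q(Q1 2010) = 28×17 + 2×306 + 2×267 + 11×140 = 476 + 612 + 534 + 1540 = 3162
L = 3465 / 3162 × 100 = 109.5825
Paasche component (current-period weights):
ΣP(Q2 2010)Q(Q2 2010) = 25×15 + 2×235 + 3×336 + 13×173 = 375 + 470 + 1008 + 2249 = 4102
ΣP(Q2 2010)Q(Q1 2010) = 25×17 + 2×306 + 3×267 + 13×140 = 425 + 612 + 801 + 1820 = 3658
P = 4102 / 3658 × 100 = 112.1378
Fisher = √(L × P) = √(109.5825 × 112.1378) = 110.8528

110.85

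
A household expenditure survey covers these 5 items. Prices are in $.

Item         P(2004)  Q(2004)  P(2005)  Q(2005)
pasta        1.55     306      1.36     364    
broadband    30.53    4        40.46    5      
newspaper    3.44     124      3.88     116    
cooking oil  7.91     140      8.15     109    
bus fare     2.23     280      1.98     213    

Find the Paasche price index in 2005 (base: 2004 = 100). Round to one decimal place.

100.2

Paasche price index uses current-period quantities as weights.
ΣP(2005)·Q(2005) = 1.36×364 + 40.46×5 + 3.88×116 + 8.15×109 + 1.98×213 = 495.04 + 202.3 + 450.08 + 888.35 + 421.74 = 2457.51
ΣP(2004)·Q(2005) = 1.55×364 + 30.53×5 + 3.44×116 + 7.91×109 + 2.23×213 = 564.2 + 152.65 + 399.04 + 862.19 + 474.99 = 2453.07
Index = 2457.51 / 2453.07 × 100 = 100.1810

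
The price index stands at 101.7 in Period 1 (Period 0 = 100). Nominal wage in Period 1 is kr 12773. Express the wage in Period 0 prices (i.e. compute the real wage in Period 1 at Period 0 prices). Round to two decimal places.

12559.49

Real = Nominal ÷ (Index/100) = 12773 ÷ (101.7/100)
     = 12773 ÷ 1.017 = 12559.4887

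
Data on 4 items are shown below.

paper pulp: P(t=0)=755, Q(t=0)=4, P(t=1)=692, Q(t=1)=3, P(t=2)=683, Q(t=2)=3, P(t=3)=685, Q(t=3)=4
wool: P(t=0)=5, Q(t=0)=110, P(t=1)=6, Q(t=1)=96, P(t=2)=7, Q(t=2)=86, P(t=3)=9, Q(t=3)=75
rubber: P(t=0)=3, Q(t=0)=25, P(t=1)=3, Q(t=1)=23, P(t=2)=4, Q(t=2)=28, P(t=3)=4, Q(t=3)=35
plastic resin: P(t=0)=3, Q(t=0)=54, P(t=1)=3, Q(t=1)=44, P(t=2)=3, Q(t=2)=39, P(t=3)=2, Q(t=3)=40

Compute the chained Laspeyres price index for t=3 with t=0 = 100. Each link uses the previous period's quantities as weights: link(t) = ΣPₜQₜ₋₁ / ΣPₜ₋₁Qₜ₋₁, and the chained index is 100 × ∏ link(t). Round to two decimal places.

Link t=0→t=1:
ΣP(t=1)Q(t=0) = 692×4 + 6×110 + 3×25 + 3×54 = 2768 + 660 + 75 + 162 = 3665
ΣP(t=0)Q(t=0) = 755×4 + 5×110 + 3×25 + 3×54 = 3020 + 550 + 75 + 162 = 3807
link = 3665/3807 = 0.962700
Link t=1→t=2:
ΣP(t=2)Q(t=1) = 683×3 + 7×96 + 4×23 + 3×44 = 2049 + 672 + 92 + 132 = 2945
ΣP(t=1)Q(t=1) = 692×3 + 6×96 + 3×23 + 3×44 = 2076 + 576 + 69 + 132 = 2853
link = 2945/2853 = 1.032247
Link t=2→t=3:
ΣP(t=3)Q(t=2) = 685×3 + 9×86 + 4×28 + 2×39 = 2055 + 774 + 112 + 78 = 3019
ΣP(t=2)Q(t=2) = 683×3 + 7×86 + 4×28 + 3×39 = 2049 + 602 + 112 + 117 = 2880
link = 3019/2880 = 1.048264
Chained index = 100 × 0.962700 × 1.032247 × 1.048264 = 104.1706

104.17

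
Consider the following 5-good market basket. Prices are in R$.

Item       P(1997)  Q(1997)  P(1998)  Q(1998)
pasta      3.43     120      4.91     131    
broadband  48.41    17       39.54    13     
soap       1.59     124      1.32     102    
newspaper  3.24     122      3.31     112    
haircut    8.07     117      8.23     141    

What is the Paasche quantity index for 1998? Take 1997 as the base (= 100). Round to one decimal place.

Paasche quantity index uses current-period prices as weights.
ΣP(1998)·Q(1998) = 4.91×131 + 39.54×13 + 1.32×102 + 3.31×112 + 8.23×141 = 643.21 + 514.02 + 134.64 + 370.72 + 1160.43 = 2823.02
ΣP(1998)·Q(1997) = 4.91×120 + 39.54×17 + 1.32×124 + 3.31×122 + 8.23×117 = 589.2 + 672.18 + 163.68 + 403.82 + 962.91 = 2791.79
Index = 2823.02 / 2791.79 × 100 = 101.1186

101.1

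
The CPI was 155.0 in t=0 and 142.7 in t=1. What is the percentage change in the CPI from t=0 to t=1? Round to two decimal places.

-7.94%

Change = (142.7 − 155.0) / 155.0 × 100
       = -12.3 / 155.0 × 100 = -7.9355%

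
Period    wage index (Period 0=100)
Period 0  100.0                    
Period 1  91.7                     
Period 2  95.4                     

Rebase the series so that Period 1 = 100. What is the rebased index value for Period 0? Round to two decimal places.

Rebased(Period 0) = 100.0 / 91.7 × 100 = 109.0513

109.05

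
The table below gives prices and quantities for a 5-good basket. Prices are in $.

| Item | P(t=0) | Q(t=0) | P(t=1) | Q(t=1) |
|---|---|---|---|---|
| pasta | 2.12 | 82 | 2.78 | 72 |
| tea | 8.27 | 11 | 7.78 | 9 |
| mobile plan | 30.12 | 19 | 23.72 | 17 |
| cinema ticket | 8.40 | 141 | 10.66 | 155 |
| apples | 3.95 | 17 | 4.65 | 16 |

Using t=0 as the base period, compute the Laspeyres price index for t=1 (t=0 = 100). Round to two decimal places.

Laspeyres price index uses base-period quantities as weights.
ΣP(t=1)·Q(t=0) = 2.78×82 + 7.78×11 + 23.72×19 + 10.66×141 + 4.65×17 = 227.96 + 85.58 + 450.68 + 1503.06 + 79.05 = 2346.33
ΣP(t=0)·Q(t=0) = 2.12×82 + 8.27×11 + 30.12×19 + 8.40×141 + 3.95×17 = 173.84 + 90.97 + 572.28 + 1184.4 + 67.15 = 2088.64
Index = 2346.33 / 2088.64 × 100 = 112.3377

112.34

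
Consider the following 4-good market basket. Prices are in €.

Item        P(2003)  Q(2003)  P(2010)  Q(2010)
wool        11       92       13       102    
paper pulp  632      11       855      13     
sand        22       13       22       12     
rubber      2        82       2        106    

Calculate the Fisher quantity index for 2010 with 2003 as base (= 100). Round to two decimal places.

Laspeyres component (base-period weights):
ΣP(2003)Q(2010) = 11×102 + 632×13 + 22×12 + 2×106 = 1122 + 8216 + 264 + 212 = 9814
ΣP(2003)Q(2003) = 11×92 + 632×11 + 22×13 + 2×82 = 1012 + 6952 + 286 + 164 = 8414
L = 9814 / 8414 × 100 = 116.6389
Paasche component (current-period weights):
ΣP(2010)Q(2010) = 13×102 + 855×13 + 22×12 + 2×106 = 1326 + 11115 + 264 + 212 = 12917
ΣP(2010)Q(2003) = 13×92 + 855×11 + 22×13 + 2×82 = 1196 + 9405 + 286 + 164 = 11051
P = 12917 / 11051 × 100 = 116.8853
Fisher = √(L × P) = √(116.6389 × 116.8853) = 116.7621

116.76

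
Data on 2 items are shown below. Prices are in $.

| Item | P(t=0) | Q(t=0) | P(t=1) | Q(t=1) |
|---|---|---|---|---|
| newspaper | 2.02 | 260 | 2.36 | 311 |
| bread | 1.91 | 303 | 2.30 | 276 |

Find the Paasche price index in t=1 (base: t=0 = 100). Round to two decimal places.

Paasche price index uses current-period quantities as weights.
ΣP(t=1)·Q(t=1) = 2.36×311 + 2.30×276 = 733.96 + 634.8 = 1368.76
ΣP(t=0)·Q(t=1) = 2.02×311 + 1.91×276 = 628.22 + 527.16 = 1155.38
Index = 1368.76 / 1155.38 × 100 = 118.4684

118.47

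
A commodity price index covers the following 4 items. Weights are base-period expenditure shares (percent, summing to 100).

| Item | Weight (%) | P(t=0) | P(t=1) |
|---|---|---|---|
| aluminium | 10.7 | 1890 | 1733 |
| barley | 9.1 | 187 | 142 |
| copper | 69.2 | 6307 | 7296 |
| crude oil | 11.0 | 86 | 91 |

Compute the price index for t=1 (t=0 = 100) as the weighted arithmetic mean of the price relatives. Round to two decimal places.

108.41

aluminium: 10.7 × (1733/1890) = 10.7 × 0.916931 = 9.8112
barley: 9.1 × (142/187) = 9.1 × 0.759358 = 6.9102
copper: 69.2 × (7296/6307) = 69.2 × 1.156810 = 80.0512
crude oil: 11.0 × (91/86) = 11.0 × 1.058140 = 11.6395
Index = Σ wᵢ·(p₁ᵢ/p₀ᵢ) = 9.8112 + 6.9102 + 80.0512 + 11.6395 = 108.4121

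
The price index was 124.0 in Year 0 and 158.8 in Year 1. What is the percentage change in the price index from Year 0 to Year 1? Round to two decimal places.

Change = (158.8 − 124.0) / 124.0 × 100
       = 34.8 / 124.0 × 100 = 28.0645%

28.06%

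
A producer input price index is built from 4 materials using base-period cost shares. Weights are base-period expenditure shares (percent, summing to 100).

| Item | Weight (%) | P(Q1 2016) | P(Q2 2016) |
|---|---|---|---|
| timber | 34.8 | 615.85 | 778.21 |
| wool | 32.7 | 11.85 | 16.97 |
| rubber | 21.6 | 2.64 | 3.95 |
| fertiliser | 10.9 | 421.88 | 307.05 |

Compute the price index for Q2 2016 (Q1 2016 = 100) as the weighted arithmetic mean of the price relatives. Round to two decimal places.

131.05

timber: 34.8 × (778.21/615.85) = 34.8 × 1.263636 = 43.9745
wool: 32.7 × (16.97/11.85) = 32.7 × 1.432068 = 46.8286
rubber: 21.6 × (3.95/2.64) = 21.6 × 1.496212 = 32.3182
fertiliser: 10.9 × (307.05/421.88) = 10.9 × 0.727814 = 7.9332
Index = Σ wᵢ·(p₁ᵢ/p₀ᵢ) = 43.9745 + 46.8286 + 32.3182 + 7.9332 = 131.0545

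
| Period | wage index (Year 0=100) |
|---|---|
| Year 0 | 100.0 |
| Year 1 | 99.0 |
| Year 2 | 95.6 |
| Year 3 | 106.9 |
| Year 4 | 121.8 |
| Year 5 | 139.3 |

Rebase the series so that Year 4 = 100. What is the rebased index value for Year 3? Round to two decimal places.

87.77

Rebased(Year 3) = 106.9 / 121.8 × 100 = 87.7668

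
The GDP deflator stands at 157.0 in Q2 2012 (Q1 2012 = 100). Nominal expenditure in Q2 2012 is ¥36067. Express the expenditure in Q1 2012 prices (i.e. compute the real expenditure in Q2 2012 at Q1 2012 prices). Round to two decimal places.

Real = Nominal ÷ (Index/100) = 36067 ÷ (157.0/100)
     = 36067 ÷ 1.570 = 22972.6115

22972.61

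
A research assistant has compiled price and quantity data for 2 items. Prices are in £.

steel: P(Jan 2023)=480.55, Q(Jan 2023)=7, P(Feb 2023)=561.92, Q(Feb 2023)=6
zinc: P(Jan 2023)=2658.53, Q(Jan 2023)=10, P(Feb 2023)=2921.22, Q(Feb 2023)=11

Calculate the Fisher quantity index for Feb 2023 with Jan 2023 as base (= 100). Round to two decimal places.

Laspeyres component (base-period weights):
ΣP(Jan 2023)Q(Feb 2023) = 480.55×6 + 2658.53×11 = 2883.3 + 29243.83 = 32127.13
ΣP(Jan 2023)Q(Jan 2023) = 480.55×7 + 2658.53×10 = 3363.85 + 26585.3 = 29949.15
L = 32127.13 / 29949.15 × 100 = 107.2723
Paasche component (current-period weights):
ΣP(Feb 2023)Q(Feb 2023) = 561.92×6 + 2921.22×11 = 3371.52 + 32133.42 = 35504.94
ΣP(Feb 2023)Q(Jan 2023) = 561.92×7 + 2921.22×10 = 3933.44 + 29212.2 = 33145.64
P = 35504.94 / 33145.64 × 100 = 107.1180
Fisher = √(L × P) = √(107.2723 × 107.1180) = 107.1951

107.20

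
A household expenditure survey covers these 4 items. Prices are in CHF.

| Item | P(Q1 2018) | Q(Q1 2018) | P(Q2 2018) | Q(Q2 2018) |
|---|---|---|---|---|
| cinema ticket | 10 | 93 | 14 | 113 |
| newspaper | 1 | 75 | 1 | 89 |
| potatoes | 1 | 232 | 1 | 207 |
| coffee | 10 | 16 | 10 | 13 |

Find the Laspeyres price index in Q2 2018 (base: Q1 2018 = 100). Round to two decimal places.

126.63

Laspeyres price index uses base-period quantities as weights.
ΣP(Q2 2018)·Q(Q1 2018) = 14×93 + 1×75 + 1×232 + 10×16 = 1302 + 75 + 232 + 160 = 1769
ΣP(Q1 2018)·Q(Q1 2018) = 10×93 + 1×75 + 1×232 + 10×16 = 930 + 75 + 232 + 160 = 1397
Index = 1769 / 1397 × 100 = 126.6285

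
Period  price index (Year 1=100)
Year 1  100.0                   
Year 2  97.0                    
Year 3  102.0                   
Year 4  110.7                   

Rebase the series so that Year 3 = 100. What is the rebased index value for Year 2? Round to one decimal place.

Rebased(Year 2) = 97.0 / 102.0 × 100 = 95.0980

95.1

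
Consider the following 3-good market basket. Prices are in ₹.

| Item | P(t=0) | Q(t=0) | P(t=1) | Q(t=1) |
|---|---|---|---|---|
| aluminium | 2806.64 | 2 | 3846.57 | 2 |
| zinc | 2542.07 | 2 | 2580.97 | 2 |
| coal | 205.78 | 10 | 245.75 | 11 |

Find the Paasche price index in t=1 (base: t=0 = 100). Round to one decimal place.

120.0

Paasche price index uses current-period quantities as weights.
ΣP(t=1)·Q(t=1) = 3846.57×2 + 2580.97×2 + 245.75×11 = 7693.14 + 5161.94 + 2703.25 = 15558.33
ΣP(t=0)·Q(t=1) = 2806.64×2 + 2542.07×2 + 205.78×11 = 5613.28 + 5084.14 + 2263.58 = 12961
Index = 15558.33 / 12961 × 100 = 120.0396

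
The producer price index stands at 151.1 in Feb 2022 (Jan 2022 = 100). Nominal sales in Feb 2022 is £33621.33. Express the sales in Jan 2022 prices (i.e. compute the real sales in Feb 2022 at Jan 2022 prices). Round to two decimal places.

22251.05

Real = Nominal ÷ (Index/100) = 33621.33 ÷ (151.1/100)
     = 33621.33 ÷ 1.511 = 22251.0457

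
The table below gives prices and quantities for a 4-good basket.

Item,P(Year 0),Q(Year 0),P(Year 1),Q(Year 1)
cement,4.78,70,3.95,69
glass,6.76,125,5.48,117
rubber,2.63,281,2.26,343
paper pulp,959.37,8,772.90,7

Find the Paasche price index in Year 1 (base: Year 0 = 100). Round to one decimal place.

81.2

Paasche price index uses current-period quantities as weights.
ΣP(Year 1)·Q(Year 1) = 3.95×69 + 5.48×117 + 2.26×343 + 772.90×7 = 272.55 + 641.16 + 775.18 + 5410.3 = 7099.19
ΣP(Year 0)·Q(Year 1) = 4.78×69 + 6.76×117 + 2.63×343 + 959.37×7 = 329.82 + 790.92 + 902.09 + 6715.59 = 8738.42
Index = 7099.19 / 8738.42 × 100 = 81.2411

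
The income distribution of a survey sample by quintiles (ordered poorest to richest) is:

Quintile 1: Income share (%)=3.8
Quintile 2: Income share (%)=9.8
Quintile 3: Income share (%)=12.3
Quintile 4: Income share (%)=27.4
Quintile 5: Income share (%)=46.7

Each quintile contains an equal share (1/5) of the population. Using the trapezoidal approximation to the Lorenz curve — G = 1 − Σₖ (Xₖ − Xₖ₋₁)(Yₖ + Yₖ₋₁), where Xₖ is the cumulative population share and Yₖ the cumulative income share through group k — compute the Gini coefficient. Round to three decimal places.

0.414

Cumulative income shares Yₖ: 0.0380, 0.1360, 0.2590, 0.5330, 1.0000
Σ (Xₖ−Xₖ₋₁)(Yₖ+Yₖ₋₁) = (1/5)(0.0380+0.0000) + (1/5)(0.1360+0.0380) + (1/5)(0.2590+0.1360) + (1/5)(0.5330+0.2590) + (1/5)(1.0000+0.5330)
  = 0.0076 + 0.0348 + 0.0790 + 0.1584 + 0.3066 = 0.5864
G = 1 − 0.5864 = 0.4136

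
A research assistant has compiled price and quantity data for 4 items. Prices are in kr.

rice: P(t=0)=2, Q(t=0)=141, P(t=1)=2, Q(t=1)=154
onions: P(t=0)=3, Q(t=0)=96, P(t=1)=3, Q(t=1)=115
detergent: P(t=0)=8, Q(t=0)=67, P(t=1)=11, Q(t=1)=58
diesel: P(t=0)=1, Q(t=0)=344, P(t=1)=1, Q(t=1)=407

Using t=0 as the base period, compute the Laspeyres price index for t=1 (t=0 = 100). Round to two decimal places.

113.86

Laspeyres price index uses base-period quantities as weights.
ΣP(t=1)·Q(t=0) = 2×141 + 3×96 + 11×67 + 1×344 = 282 + 288 + 737 + 344 = 1651
ΣP(t=0)·Q(t=0) = 2×141 + 3×96 + 8×67 + 1×344 = 282 + 288 + 536 + 344 = 1450
Index = 1651 / 1450 × 100 = 113.8621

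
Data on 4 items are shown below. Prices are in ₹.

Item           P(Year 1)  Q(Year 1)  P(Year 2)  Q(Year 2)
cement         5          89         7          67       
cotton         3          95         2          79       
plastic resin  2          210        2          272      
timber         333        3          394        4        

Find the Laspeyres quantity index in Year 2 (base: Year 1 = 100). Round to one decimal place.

113.9

Laspeyres quantity index uses base-period prices as weights.
ΣP(Year 1)·Q(Year 2) = 5×67 + 3×79 + 2×272 + 333×4 = 335 + 237 + 544 + 1332 = 2448
ΣP(Year 1)·Q(Year 1) = 5×89 + 3×95 + 2×210 + 333×3 = 445 + 285 + 420 + 999 = 2149
Index = 2448 / 2149 × 100 = 113.9134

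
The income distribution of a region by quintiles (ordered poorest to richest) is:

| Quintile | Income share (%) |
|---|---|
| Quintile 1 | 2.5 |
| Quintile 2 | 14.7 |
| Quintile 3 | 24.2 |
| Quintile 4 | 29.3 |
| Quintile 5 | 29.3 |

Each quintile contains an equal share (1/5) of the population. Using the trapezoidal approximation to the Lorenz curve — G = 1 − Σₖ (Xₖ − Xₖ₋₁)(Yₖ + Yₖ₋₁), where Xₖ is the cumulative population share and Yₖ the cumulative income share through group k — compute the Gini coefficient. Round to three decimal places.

0.273

Cumulative income shares Yₖ: 0.0250, 0.1720, 0.4140, 0.7070, 1.0000
Σ (Xₖ−Xₖ₋₁)(Yₖ+Yₖ₋₁) = (1/5)(0.0250+0.0000) + (1/5)(0.1720+0.0250) + (1/5)(0.4140+0.1720) + (1/5)(0.7070+0.4140) + (1/5)(1.0000+0.7070)
  = 0.0050 + 0.0394 + 0.1172 + 0.2242 + 0.3414 = 0.7272
G = 1 − 0.7272 = 0.2728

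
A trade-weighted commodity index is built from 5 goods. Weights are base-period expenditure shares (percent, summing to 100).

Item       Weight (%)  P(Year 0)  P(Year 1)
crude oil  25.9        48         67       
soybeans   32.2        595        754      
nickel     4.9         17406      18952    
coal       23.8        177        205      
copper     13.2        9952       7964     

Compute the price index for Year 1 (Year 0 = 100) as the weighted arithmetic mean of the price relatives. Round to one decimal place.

crude oil: 25.9 × (67/48) = 25.9 × 1.395833 = 36.1521
soybeans: 32.2 × (754/595) = 32.2 × 1.267227 = 40.8047
nickel: 4.9 × (18952/17406) = 4.9 × 1.088820 = 5.3352
coal: 23.8 × (205/177) = 23.8 × 1.158192 = 27.5650
copper: 13.2 × (7964/9952) = 13.2 × 0.800241 = 10.5632
Index = Σ wᵢ·(p₁ᵢ/p₀ᵢ) = 36.1521 + 40.8047 + 5.3352 + 27.5650 + 10.5632 = 120.4202

120.4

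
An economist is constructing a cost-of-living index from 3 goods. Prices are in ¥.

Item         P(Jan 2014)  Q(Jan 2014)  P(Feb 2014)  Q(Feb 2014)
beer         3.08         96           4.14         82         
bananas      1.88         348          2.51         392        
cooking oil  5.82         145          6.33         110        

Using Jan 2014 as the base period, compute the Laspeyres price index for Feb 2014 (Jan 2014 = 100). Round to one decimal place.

122.0

Laspeyres price index uses base-period quantities as weights.
ΣP(Feb 2014)·Q(Jan 2014) = 4.14×96 + 2.51×348 + 6.33×145 = 397.44 + 873.48 + 917.85 = 2188.77
ΣP(Jan 2014)·Q(Jan 2014) = 3.08×96 + 1.88×348 + 5.82×145 = 295.68 + 654.24 + 843.9 = 1793.82
Index = 2188.77 / 1793.82 × 100 = 122.0173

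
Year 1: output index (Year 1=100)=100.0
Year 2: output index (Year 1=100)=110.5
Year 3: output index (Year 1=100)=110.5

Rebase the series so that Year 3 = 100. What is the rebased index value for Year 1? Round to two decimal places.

Rebased(Year 1) = 100.0 / 110.5 × 100 = 90.4977

90.50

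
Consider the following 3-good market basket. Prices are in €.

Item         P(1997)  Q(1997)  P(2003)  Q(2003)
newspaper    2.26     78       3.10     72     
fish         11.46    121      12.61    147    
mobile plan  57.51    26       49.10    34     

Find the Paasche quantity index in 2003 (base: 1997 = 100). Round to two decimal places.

123.06

Paasche quantity index uses current-period prices as weights.
ΣP(2003)·Q(2003) = 3.10×72 + 12.61×147 + 49.10×34 = 223.2 + 1853.67 + 1669.4 = 3746.27
ΣP(2003)·Q(1997) = 3.10×78 + 12.61×121 + 49.10×26 = 241.8 + 1525.81 + 1276.6 = 3044.21
Index = 3746.27 / 3044.21 × 100 = 123.0621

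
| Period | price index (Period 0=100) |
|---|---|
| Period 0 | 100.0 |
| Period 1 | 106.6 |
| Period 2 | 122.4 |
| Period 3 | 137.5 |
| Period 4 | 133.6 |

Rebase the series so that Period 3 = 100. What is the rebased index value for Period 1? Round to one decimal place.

77.5

Rebased(Period 1) = 106.6 / 137.5 × 100 = 77.5273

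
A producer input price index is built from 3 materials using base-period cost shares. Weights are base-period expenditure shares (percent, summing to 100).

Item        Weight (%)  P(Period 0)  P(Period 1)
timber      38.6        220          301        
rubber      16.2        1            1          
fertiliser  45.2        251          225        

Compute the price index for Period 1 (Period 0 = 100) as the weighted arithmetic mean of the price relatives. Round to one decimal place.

timber: 38.6 × (301/220) = 38.6 × 1.368182 = 52.8118
rubber: 16.2 × (1/1) = 16.2 × 1.000000 = 16.2000
fertiliser: 45.2 × (225/251) = 45.2 × 0.896414 = 40.5179
Index = Σ wᵢ·(p₁ᵢ/p₀ᵢ) = 52.8118 + 16.2000 + 40.5179 = 109.5297

109.5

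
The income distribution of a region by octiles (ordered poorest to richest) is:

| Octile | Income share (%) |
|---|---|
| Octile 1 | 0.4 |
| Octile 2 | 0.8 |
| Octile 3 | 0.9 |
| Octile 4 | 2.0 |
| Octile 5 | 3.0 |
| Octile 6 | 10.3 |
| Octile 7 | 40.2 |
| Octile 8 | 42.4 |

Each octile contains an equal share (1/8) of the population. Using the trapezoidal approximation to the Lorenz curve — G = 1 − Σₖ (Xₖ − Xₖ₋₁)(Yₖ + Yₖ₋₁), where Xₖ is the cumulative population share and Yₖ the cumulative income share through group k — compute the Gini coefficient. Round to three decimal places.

0.650

Cumulative income shares Yₖ: 0.0040, 0.0120, 0.0210, 0.0410, 0.0710, 0.1740, 0.5760, 1.0000
Σ (Xₖ−Xₖ₋₁)(Yₖ+Yₖ₋₁) = (1/8)(0.0040+0.0000) + (1/8)(0.0120+0.0040) + (1/8)(0.0210+0.0120) + (1/8)(0.0410+0.0210) + (1/8)(0.0710+0.0410) + (1/8)(0.1740+0.0710) + (1/8)(0.5760+0.1740) + (1/8)(1.0000+0.5760)
  = 0.0005 + 0.0020 + 0.0041 + 0.0077 + 0.0140 + 0.0306 + 0.0938 + 0.1970 = 0.3498
G = 1 − 0.3498 = 0.6502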